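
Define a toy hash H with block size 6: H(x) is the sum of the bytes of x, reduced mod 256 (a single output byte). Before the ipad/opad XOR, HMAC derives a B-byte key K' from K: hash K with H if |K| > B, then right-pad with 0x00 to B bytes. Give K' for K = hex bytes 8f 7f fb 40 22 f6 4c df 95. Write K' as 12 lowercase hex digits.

210000000000

|K| = 9 > B = 6, so first hash the key.
H(K): sum = 143+127+251+64+34+246+76+223+149 = 1313; mod 256 = 33 → 21.
Zero-pad H(K) = 21 to 6 bytes: K' = 21 00 00 00 00 00.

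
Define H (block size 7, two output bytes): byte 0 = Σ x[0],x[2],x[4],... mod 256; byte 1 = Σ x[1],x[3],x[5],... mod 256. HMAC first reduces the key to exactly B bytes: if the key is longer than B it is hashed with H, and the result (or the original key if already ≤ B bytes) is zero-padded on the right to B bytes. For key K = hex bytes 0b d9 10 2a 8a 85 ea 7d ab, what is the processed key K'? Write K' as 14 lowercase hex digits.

|K| = 9 > B = 7, so first hash the key.
H(K): even-index sum = 570 mod 256 = 58; odd-index sum = 517 mod 256 = 5 → 3a 05.
Zero-pad H(K) = 3a 05 to 7 bytes: K' = 3a 05 00 00 00 00 00.

3a050000000000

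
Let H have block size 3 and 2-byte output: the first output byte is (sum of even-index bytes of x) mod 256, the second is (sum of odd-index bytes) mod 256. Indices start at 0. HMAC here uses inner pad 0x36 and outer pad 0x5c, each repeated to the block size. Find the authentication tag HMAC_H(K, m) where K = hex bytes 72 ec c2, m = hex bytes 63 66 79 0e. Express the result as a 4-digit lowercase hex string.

Key hex bytes 72 ec c2 is exactly B = 3 bytes: K' = 72 ec c2.
K' ⊕ ipad = 44 da f4.  K' ⊕ opad = 2e b0 9e.
Inner input = (K'⊕ipad) ∥ m = 44 da f4 ∥ 63 66 79 0e.
Inner hash: even-index sum = 428 mod 256 = 172; odd-index sum = 438 mod 256 = 182 → ac b6.
Outer input = (K'⊕opad) ∥ inner = 2e b0 9e ∥ ac b6.
Outer hash (tag): even-index sum = 386 mod 256 = 130; odd-index sum = 348 mod 256 = 92 → 82 5c.

825c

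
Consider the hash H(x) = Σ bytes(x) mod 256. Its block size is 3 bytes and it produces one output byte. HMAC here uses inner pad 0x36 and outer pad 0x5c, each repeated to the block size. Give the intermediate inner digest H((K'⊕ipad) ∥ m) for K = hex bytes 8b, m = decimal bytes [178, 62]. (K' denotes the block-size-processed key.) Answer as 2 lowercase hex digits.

Key hex bytes 8b is 1 byte ≤ B = 3; zero-pad to 3 bytes: K' = 8b 00 00.
K' ⊕ ipad = bd 36 36.
Inner input = bd 36 36 ∥ b2 3e.
Inner hash: sum = 189+54+54+178+62 = 537; mod 256 = 25 → 19.

19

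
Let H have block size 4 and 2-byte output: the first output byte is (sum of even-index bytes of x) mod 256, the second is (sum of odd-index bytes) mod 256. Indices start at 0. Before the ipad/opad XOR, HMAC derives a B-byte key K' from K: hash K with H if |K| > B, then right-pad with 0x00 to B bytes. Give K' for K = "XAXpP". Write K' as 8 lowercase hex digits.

|K| = 5 > B = 4, so first hash the key.
H(K): even-index sum = 256 mod 256 = 0; odd-index sum = 177 mod 256 = 177 → 00 b1.
Zero-pad H(K) = 00 b1 to 4 bytes: K' = 00 b1 00 00.

00b10000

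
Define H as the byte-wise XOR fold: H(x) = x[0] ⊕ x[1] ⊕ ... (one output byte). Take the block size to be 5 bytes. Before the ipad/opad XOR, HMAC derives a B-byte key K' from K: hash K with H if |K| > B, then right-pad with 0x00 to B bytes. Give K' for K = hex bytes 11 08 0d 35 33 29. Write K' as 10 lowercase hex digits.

|K| = 6 > B = 5, so first hash the key.
H(K): XOR 11⊕08⊕0d⊕35⊕33⊕29 = 3b.
Zero-pad H(K) = 3b to 5 bytes: K' = 3b 00 00 00 00.

3b00000000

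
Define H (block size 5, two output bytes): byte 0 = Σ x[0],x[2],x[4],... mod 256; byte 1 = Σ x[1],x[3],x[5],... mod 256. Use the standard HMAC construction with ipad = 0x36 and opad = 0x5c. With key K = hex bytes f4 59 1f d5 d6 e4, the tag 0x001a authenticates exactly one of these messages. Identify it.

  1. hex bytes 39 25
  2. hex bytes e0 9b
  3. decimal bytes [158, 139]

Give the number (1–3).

1

Key hex bytes f4 59 1f d5 d6 e4 is 6 bytes > B = 5, so hash it first: H(key) = e9 12, then zero-pad to 5 bytes: K' = e9 12 00 00 00.
K' ⊕ ipad = df 24 36 36 36; K' ⊕ opad = b5 4e 5c 5c 5c.
m1: inner = H(df 24 36 36 36 39 25) = 70 93; tag = H(b5 4e 5c 5c 5c 70 93) = 001a ← matches
m2: inner = H(df 24 36 36 36 e0 9b) = e6 3a; tag = H(b5 4e 5c 5c 5c e6 3a) = a790
m3: inner = H(df 24 36 36 36 9e 8b) = d6 f8; tag = H(b5 4e 5c 5c 5c d6 f8) = 6580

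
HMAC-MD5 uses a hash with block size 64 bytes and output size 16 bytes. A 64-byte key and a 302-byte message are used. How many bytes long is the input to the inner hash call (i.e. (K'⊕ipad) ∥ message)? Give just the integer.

Key is 64 ≤ 64 bytes, zero-padded: |K'| = 64.
Inner input = (K'⊕ipad) ∥ m → 64 + 302 = 366 bytes.

366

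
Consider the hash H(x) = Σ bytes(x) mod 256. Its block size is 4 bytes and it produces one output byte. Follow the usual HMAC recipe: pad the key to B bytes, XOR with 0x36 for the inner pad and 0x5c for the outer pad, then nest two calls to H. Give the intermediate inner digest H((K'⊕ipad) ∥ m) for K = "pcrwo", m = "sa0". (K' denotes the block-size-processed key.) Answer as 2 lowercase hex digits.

Key "pcrwo" = 70 63 72 77 6f is 5 bytes > B = 4, so hash it first: H(key) = 2b, then zero-pad to 4 bytes: K' = 2b 00 00 00.
K' ⊕ ipad = 1d 36 36 36.
Inner input = 1d 36 36 36 ∥ 73 61 30.
Inner hash: sum = 29+54+54+54+115+97+48 = 451; mod 256 = 195 → c3.

c3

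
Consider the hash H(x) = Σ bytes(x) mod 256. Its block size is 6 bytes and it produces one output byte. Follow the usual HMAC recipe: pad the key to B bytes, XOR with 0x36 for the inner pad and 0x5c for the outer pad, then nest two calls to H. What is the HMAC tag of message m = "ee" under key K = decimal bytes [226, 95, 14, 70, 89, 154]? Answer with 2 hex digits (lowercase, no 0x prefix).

Key decimal bytes [226, 95, 14, 70, 89, 154] = e2 5f 0e 46 59 9a is exactly B = 6 bytes: K' = e2 5f 0e 46 59 9a.
K' ⊕ ipad = d4 69 38 70 6f ac.  K' ⊕ opad = be 03 52 1a 05 c6.
Inner input = (K'⊕ipad) ∥ m = d4 69 38 70 6f ac ∥ 65 65.
Inner hash: sum = 212+105+56+112+111+172+101+101 = 970; mod 256 = 202 → ca.
Outer input = (K'⊕opad) ∥ inner = be 03 52 1a 05 c6 ∥ ca.
Outer hash (tag): sum = 190+3+82+26+5+198+202 = 706; mod 256 = 194 → c2.

c2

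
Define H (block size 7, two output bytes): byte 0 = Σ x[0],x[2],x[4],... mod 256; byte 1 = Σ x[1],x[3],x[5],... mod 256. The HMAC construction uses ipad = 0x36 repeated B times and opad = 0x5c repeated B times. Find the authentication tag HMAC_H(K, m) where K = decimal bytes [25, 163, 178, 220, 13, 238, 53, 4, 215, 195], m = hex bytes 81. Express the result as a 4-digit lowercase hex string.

Key decimal bytes [25, 163, 178, 220, 13, 238, 53, 4, 215, 195] = 19 a3 b2 dc 0d ee 35 04 d7 c3 is 10 bytes > B = 7, so hash it first: H(key) = e4 34, then zero-pad to 7 bytes: K' = e4 34 00 00 00 00 00.
K' ⊕ ipad = d2 02 36 36 36 36 36.  K' ⊕ opad = b8 68 5c 5c 5c 5c 5c.
Inner input = (K'⊕ipad) ∥ m = d2 02 36 36 36 36 36 ∥ 81.
Inner hash: even-index sum = 372 mod 256 = 116; odd-index sum = 239 mod 256 = 239 → 74 ef.
Outer input = (K'⊕opad) ∥ inner = b8 68 5c 5c 5c 5c 5c ∥ 74 ef.
Outer hash (tag): even-index sum = 699 mod 256 = 187; odd-index sum = 404 mod 256 = 148 → bb 94.

bb94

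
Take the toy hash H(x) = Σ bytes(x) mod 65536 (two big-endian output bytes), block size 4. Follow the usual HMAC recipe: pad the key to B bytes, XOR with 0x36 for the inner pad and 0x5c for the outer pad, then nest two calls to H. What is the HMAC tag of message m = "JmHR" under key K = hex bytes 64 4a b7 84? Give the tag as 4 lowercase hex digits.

Key hex bytes 64 4a b7 84 is exactly B = 4 bytes: K' = 64 4a b7 84.
K' ⊕ ipad = 52 7c 81 b2.  K' ⊕ opad = 38 16 eb d8.
Inner input = (K'⊕ipad) ∥ m = 52 7c 81 b2 ∥ 4a 6d 48 52.
Inner hash: sum = 82+124+129+178+74+109+72+82 = 850 → 03 52.
Outer input = (K'⊕opad) ∥ inner = 38 16 eb d8 ∥ 03 52.
Outer hash (tag): sum = 56+22+235+216+3+82 = 614 → 02 66.

0266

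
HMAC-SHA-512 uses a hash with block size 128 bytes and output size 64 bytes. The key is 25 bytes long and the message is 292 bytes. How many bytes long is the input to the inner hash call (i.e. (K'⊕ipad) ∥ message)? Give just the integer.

Key is 25 ≤ 128 bytes, zero-padded: |K'| = 128.
Inner input = (K'⊕ipad) ∥ m → 128 + 292 = 420 bytes.

420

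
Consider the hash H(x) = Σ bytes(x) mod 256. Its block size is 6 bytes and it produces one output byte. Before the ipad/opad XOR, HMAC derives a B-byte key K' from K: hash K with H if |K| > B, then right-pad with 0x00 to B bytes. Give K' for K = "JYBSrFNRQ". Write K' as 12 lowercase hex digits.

|K| = 9 > B = 6, so first hash the key.
H(K): sum = 74+89+66+83+114+70+78+82+81 = 737; mod 256 = 225 → e1.
Zero-pad H(K) = e1 to 6 bytes: K' = e1 00 00 00 00 00.

e10000000000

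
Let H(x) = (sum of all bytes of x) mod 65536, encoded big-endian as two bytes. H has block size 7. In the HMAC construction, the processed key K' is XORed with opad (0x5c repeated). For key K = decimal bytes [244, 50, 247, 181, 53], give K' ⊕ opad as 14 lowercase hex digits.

a86eabe9695c5c

Key decimal bytes [244, 50, 247, 181, 53] = f4 32 f7 b5 35 is 5 bytes ≤ B = 7; zero-pad to 7 bytes: K' = f4 32 f7 b5 35 00 00.
XOR each byte with 0x5c: f4⊕5c=a8, 32⊕5c=6e, f7⊕5c=ab, b5⊕5c=e9, 35⊕5c=69, 00⊕5c=5c, 00⊕5c=5c.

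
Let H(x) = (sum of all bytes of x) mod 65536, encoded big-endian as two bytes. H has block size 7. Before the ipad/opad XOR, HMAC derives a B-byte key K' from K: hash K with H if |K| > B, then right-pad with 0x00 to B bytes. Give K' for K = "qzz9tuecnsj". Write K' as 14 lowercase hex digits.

049a0000000000

|K| = 11 > B = 7, so first hash the key.
H(K): sum = 113+122+122+57+116+117+101+99+110+115+106 = 1178 → 04 9a.
Zero-pad H(K) = 04 9a to 7 bytes: K' = 04 9a 00 00 00 00 00.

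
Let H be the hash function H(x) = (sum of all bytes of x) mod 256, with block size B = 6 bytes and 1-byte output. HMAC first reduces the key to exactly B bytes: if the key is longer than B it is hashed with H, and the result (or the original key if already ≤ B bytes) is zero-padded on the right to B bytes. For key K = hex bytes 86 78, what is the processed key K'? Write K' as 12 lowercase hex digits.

867800000000

Key hex bytes 86 78 is 2 bytes ≤ B = 6; zero-pad to 6 bytes: K' = 86 78 00 00 00 00.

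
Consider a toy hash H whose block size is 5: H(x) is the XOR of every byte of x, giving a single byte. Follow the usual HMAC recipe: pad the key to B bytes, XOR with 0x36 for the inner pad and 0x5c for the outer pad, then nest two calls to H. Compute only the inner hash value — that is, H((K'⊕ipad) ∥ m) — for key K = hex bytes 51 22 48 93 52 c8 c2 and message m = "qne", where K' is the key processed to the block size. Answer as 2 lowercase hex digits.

Key hex bytes 51 22 48 93 52 c8 c2 is 7 bytes > B = 5, so hash it first: H(key) = f0, then zero-pad to 5 bytes: K' = f0 00 00 00 00.
K' ⊕ ipad = c6 36 36 36 36.
Inner input = c6 36 36 36 36 ∥ 71 6e 65.
Inner hash: XOR c6⊕36⊕36⊕36⊕36⊕71⊕6e⊕65 = bc.

bc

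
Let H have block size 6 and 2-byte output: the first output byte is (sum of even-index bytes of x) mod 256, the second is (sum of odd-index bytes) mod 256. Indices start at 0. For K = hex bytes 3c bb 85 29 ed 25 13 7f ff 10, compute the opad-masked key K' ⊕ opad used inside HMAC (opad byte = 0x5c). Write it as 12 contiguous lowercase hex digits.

9cc45c5c5c5c

Key hex bytes 3c bb 85 29 ed 25 13 7f ff 10 is 10 bytes > B = 6, so hash it first: H(key) = c0 98, then zero-pad to 6 bytes: K' = c0 98 00 00 00 00.
XOR each byte with 0x5c: c0⊕5c=9c, 98⊕5c=c4, 00⊕5c=5c, 00⊕5c=5c, 00⊕5c=5c, 00⊕5c=5c.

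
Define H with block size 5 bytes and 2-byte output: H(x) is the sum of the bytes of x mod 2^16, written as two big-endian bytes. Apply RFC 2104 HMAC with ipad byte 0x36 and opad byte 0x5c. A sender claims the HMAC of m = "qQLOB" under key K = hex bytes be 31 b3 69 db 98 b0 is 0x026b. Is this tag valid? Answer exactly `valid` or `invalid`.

valid

Key hex bytes be 31 b3 69 db 98 b0 is 7 bytes > B = 5, so hash it first: H(key) = 04 2e, then zero-pad to 5 bytes: K' = 04 2e 00 00 00.
K' ⊕ ipad = 32 18 36 36 36; K' ⊕ opad = 58 72 5c 5c 5c.
Inner hash: sum = 50+24+54+54+54+113+81+76+79+66 = 651 → 02 8b.
Outer hash (recomputed tag): sum = 88+114+92+92+92+2+139 = 619 → 02 6b.
Recomputed tag = 026b; claimed = 026b → match.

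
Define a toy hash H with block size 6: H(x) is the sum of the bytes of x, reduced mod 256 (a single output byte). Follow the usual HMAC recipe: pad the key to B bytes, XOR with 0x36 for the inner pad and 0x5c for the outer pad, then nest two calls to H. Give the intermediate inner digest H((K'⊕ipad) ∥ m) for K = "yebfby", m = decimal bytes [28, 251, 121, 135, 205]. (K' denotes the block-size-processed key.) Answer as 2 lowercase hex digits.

cd

Key "yebfby" = 79 65 62 66 62 79 is exactly B = 6 bytes: K' = 79 65 62 66 62 79.
K' ⊕ ipad = 4f 53 54 50 54 4f.
Inner input = 4f 53 54 50 54 4f ∥ 1c fb 79 87 cd.
Inner hash: sum = 79+83+84+80+84+79+28+251+121+135+205 = 1229; mod 256 = 205 → cd.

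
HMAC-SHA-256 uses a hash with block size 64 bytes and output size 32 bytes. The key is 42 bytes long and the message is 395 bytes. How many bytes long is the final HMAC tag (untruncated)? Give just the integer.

32

The tag is one SHA-256 digest: 32 bytes.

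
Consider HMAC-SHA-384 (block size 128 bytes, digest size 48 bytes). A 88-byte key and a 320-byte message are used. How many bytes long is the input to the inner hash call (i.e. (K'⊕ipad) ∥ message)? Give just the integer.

448

Key is 88 ≤ 128 bytes, zero-padded: |K'| = 128.
Inner input = (K'⊕ipad) ∥ m → 128 + 320 = 448 bytes.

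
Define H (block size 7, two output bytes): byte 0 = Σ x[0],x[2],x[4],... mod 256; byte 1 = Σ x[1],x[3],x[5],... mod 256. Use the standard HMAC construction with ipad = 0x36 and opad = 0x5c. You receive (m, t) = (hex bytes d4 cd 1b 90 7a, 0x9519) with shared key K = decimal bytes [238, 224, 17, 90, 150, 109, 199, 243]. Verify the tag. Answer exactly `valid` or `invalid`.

Key decimal bytes [238, 224, 17, 90, 150, 109, 199, 243] = ee e0 11 5a 96 6d c7 f3 is 8 bytes > B = 7, so hash it first: H(key) = 5c 9a, then zero-pad to 7 bytes: K' = 5c 9a 00 00 00 00 00.
K' ⊕ ipad = 6a ac 36 36 36 36 36; K' ⊕ opad = 00 c6 5c 5c 5c 5c 5c.
Inner hash: even-index sum = 617 mod 256 = 105; odd-index sum = 641 mod 256 = 129 → 69 81.
Outer hash (recomputed tag): even-index sum = 405 mod 256 = 149; odd-index sum = 487 mod 256 = 231 → 95 e7.
Recomputed tag = 95e7; claimed = 9519 → mismatch.

invalid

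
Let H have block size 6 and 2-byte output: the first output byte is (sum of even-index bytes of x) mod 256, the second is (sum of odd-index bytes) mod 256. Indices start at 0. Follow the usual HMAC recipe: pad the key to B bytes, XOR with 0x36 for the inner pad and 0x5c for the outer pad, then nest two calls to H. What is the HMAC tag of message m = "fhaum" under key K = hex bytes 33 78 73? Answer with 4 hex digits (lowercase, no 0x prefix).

Key hex bytes 33 78 73 is 3 bytes ≤ B = 6; zero-pad to 6 bytes: K' = 33 78 73 00 00 00.
K' ⊕ ipad = 05 4e 45 36 36 36.  K' ⊕ opad = 6f 24 2f 5c 5c 5c.
Inner input = (K'⊕ipad) ∥ m = 05 4e 45 36 36 36 ∥ 66 68 61 75 6d.
Inner hash: even-index sum = 436 mod 256 = 180; odd-index sum = 407 mod 256 = 151 → b4 97.
Outer input = (K'⊕opad) ∥ inner = 6f 24 2f 5c 5c 5c ∥ b4 97.
Outer hash (tag): even-index sum = 430 mod 256 = 174; odd-index sum = 371 mod 256 = 115 → ae 73.

ae73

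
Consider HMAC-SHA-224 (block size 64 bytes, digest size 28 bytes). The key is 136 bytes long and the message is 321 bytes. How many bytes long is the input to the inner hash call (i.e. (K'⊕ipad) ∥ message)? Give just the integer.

Key is 136 > 64 bytes, so it is hashed to 28 bytes then zero-padded to 64: |K'| = 64.
Inner input = (K'⊕ipad) ∥ m → 64 + 321 = 385 bytes.

385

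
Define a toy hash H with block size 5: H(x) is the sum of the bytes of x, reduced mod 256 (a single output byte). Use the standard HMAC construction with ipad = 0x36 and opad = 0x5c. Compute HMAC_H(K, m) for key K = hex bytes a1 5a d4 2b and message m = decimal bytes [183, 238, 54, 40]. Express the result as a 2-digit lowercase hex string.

99

Key hex bytes a1 5a d4 2b is 4 bytes ≤ B = 5; zero-pad to 5 bytes: K' = a1 5a d4 2b 00.
K' ⊕ ipad = 97 6c e2 1d 36.  K' ⊕ opad = fd 06 88 77 5c.
Inner input = (K'⊕ipad) ∥ m = 97 6c e2 1d 36 ∥ b7 ee 36 28.
Inner hash: sum = 151+108+226+29+54+183+238+54+40 = 1083; mod 256 = 59 → 3b.
Outer input = (K'⊕opad) ∥ inner = fd 06 88 77 5c ∥ 3b.
Outer hash (tag): sum = 253+6+136+119+92+59 = 665; mod 256 = 153 → 99.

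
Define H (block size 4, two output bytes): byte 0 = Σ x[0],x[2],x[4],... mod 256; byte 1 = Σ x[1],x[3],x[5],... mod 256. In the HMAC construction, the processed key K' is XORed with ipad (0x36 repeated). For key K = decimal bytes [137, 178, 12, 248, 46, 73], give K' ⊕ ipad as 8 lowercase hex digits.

f5c53636

Key decimal bytes [137, 178, 12, 248, 46, 73] = 89 b2 0c f8 2e 49 is 6 bytes > B = 4, so hash it first: H(key) = c3 f3, then zero-pad to 4 bytes: K' = c3 f3 00 00.
XOR each byte with 0x36: c3⊕36=f5, f3⊕36=c5, 00⊕36=36, 00⊕36=36.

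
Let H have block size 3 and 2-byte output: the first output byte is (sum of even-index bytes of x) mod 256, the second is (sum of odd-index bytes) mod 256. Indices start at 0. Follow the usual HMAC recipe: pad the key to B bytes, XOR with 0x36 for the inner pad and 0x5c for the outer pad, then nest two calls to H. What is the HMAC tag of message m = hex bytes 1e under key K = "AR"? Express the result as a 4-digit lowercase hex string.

Key "AR" = 41 52 is 2 bytes ≤ B = 3; zero-pad to 3 bytes: K' = 41 52 00.
K' ⊕ ipad = 77 64 36.  K' ⊕ opad = 1d 0e 5c.
Inner input = (K'⊕ipad) ∥ m = 77 64 36 ∥ 1e.
Inner hash: even-index sum = 173 mod 256 = 173; odd-index sum = 130 mod 256 = 130 → ad 82.
Outer input = (K'⊕opad) ∥ inner = 1d 0e 5c ∥ ad 82.
Outer hash (tag): even-index sum = 251 mod 256 = 251; odd-index sum = 187 mod 256 = 187 → fb bb.

fbbb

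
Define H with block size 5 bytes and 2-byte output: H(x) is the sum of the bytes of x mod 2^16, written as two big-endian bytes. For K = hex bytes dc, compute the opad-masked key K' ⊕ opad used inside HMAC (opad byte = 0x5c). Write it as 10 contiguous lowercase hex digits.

Key hex bytes dc is 1 byte ≤ B = 5; zero-pad to 5 bytes: K' = dc 00 00 00 00.
XOR each byte with 0x5c: dc⊕5c=80, 00⊕5c=5c, 00⊕5c=5c, 00⊕5c=5c, 00⊕5c=5c.

805c5c5c5c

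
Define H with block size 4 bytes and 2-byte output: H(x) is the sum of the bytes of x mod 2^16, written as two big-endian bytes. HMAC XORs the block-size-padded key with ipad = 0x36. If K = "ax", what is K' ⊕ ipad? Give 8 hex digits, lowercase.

Key "ax" = 61 78 is 2 bytes ≤ B = 4; zero-pad to 4 bytes: K' = 61 78 00 00.
XOR each byte with 0x36: 61⊕36=57, 78⊕36=4e, 00⊕36=36, 00⊕36=36.

574e3636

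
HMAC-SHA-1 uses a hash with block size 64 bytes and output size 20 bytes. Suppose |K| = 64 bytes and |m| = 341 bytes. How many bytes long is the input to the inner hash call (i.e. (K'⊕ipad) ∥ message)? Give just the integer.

405

Key is 64 ≤ 64 bytes, zero-padded: |K'| = 64.
Inner input = (K'⊕ipad) ∥ m → 64 + 341 = 405 bytes.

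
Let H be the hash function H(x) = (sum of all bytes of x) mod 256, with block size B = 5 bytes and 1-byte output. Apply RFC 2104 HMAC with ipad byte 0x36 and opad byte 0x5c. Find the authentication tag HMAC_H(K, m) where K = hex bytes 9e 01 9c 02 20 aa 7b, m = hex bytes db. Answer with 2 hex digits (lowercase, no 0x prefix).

b5

Key hex bytes 9e 01 9c 02 20 aa 7b is 7 bytes > B = 5, so hash it first: H(key) = 82, then zero-pad to 5 bytes: K' = 82 00 00 00 00.
K' ⊕ ipad = b4 36 36 36 36.  K' ⊕ opad = de 5c 5c 5c 5c.
Inner input = (K'⊕ipad) ∥ m = b4 36 36 36 36 ∥ db.
Inner hash: sum = 180+54+54+54+54+219 = 615; mod 256 = 103 → 67.
Outer input = (K'⊕opad) ∥ inner = de 5c 5c 5c 5c ∥ 67.
Outer hash (tag): sum = 222+92+92+92+92+103 = 693; mod 256 = 181 → b5.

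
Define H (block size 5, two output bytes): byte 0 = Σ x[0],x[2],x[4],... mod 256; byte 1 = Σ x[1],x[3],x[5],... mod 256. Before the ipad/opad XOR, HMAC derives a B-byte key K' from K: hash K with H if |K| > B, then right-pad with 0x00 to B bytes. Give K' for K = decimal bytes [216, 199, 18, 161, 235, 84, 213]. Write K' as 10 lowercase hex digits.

aabc000000

|K| = 7 > B = 5, so first hash the key.
H(K): even-index sum = 682 mod 256 = 170; odd-index sum = 444 mod 256 = 188 → aa bc.
Zero-pad H(K) = aa bc to 5 bytes: K' = aa bc 00 00 00.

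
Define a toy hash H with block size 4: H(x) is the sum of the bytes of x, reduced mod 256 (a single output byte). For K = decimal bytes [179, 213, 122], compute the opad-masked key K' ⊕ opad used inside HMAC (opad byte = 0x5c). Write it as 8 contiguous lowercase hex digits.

Key decimal bytes [179, 213, 122] = b3 d5 7a is 3 bytes ≤ B = 4; zero-pad to 4 bytes: K' = b3 d5 7a 00.
XOR each byte with 0x5c: b3⊕5c=ef, d5⊕5c=89, 7a⊕5c=26, 00⊕5c=5c.

ef89265c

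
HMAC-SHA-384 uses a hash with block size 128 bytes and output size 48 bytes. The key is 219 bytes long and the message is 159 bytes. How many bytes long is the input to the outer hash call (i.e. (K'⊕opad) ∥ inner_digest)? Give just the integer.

Key is 219 > 128 bytes, so it is hashed to 48 bytes then zero-padded to 128: |K'| = 128.
Outer input = (K'⊕opad) ∥ H(inner) → 128 + 48 = 176 bytes.

176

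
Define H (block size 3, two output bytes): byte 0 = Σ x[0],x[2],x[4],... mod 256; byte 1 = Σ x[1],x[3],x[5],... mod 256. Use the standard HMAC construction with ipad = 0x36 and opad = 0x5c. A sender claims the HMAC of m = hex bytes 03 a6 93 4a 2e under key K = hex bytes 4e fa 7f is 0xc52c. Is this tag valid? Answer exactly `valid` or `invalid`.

Key hex bytes 4e fa 7f is exactly B = 3 bytes: K' = 4e fa 7f.
K' ⊕ ipad = 78 cc 49; K' ⊕ opad = 12 a6 23.
Inner hash: even-index sum = 433 mod 256 = 177; odd-index sum = 400 mod 256 = 144 → b1 90.
Outer hash (recomputed tag): even-index sum = 197 mod 256 = 197; odd-index sum = 343 mod 256 = 87 → c5 57.
Recomputed tag = c557; claimed = c52c → mismatch.

invalid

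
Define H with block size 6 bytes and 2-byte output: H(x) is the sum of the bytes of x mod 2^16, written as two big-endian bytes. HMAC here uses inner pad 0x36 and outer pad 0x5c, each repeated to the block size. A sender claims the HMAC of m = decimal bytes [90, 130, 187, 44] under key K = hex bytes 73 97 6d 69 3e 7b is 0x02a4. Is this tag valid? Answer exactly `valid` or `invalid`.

valid

Key hex bytes 73 97 6d 69 3e 7b is exactly B = 6 bytes: K' = 73 97 6d 69 3e 7b.
K' ⊕ ipad = 45 a1 5b 5f 08 4d; K' ⊕ opad = 2f cb 31 35 62 27.
Inner hash: sum = 69+161+91+95+8+77+90+130+187+44 = 952 → 03 b8.
Outer hash (recomputed tag): sum = 47+203+49+53+98+39+3+184 = 676 → 02 a4.
Recomputed tag = 02a4; claimed = 02a4 → match.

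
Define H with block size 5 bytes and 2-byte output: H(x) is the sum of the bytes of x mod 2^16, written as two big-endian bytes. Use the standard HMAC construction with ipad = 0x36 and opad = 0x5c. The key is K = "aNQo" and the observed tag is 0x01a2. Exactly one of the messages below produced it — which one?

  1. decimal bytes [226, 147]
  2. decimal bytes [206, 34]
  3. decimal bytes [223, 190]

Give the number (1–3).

2

Key "aNQo" = 61 4e 51 6f is 4 bytes ≤ B = 5; zero-pad to 5 bytes: K' = 61 4e 51 6f 00.
K' ⊕ ipad = 57 78 67 59 36; K' ⊕ opad = 3d 12 0d 33 5c.
m1: inner = H(57 78 67 59 36 e2 93) = 03 3a; tag = H(3d 12 0d 33 5c 03 3a) = 0128
m2: inner = H(57 78 67 59 36 ce 22) = 02 b5; tag = H(3d 12 0d 33 5c 02 b5) = 01a2 ← matches
m3: inner = H(57 78 67 59 36 df be) = 03 62; tag = H(3d 12 0d 33 5c 03 62) = 0150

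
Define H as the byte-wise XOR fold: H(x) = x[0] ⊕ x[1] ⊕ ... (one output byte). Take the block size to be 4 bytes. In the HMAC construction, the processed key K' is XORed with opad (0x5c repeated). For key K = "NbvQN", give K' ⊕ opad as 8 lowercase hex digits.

195c5c5c

Key "NbvQN" = 4e 62 76 51 4e is 5 bytes > B = 4, so hash it first: H(key) = 45, then zero-pad to 4 bytes: K' = 45 00 00 00.
XOR each byte with 0x5c: 45⊕5c=19, 00⊕5c=5c, 00⊕5c=5c, 00⊕5c=5c.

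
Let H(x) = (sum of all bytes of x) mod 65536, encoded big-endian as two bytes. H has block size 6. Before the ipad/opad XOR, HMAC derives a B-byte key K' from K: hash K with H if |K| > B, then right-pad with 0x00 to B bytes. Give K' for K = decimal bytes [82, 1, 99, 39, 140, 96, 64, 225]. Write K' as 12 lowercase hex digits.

02ea00000000

|K| = 8 > B = 6, so first hash the key.
H(K): sum = 82+1+99+39+140+96+64+225 = 746 → 02 ea.
Zero-pad H(K) = 02 ea to 6 bytes: K' = 02 ea 00 00 00 00.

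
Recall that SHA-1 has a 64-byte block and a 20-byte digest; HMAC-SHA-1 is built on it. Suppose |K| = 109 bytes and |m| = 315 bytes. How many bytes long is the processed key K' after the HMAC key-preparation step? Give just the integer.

64

Key is 109 > 64 bytes, so it is hashed to 20 bytes then zero-padded to 64: |K'| = 64.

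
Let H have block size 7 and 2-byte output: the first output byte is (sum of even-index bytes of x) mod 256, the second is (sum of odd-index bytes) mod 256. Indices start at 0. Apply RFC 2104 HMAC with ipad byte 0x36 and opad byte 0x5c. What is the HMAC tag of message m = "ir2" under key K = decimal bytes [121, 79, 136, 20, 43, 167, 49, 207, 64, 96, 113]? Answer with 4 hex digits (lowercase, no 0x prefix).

7c69

Key decimal bytes [121, 79, 136, 20, 43, 167, 49, 207, 64, 96, 113] = 79 4f 88 14 2b a7 31 cf 40 60 71 is 11 bytes > B = 7, so hash it first: H(key) = 0e 39, then zero-pad to 7 bytes: K' = 0e 39 00 00 00 00 00.
K' ⊕ ipad = 38 0f 36 36 36 36 36.  K' ⊕ opad = 52 65 5c 5c 5c 5c 5c.
Inner input = (K'⊕ipad) ∥ m = 38 0f 36 36 36 36 36 ∥ 69 72 32.
Inner hash: even-index sum = 332 mod 256 = 76; odd-index sum = 278 mod 256 = 22 → 4c 16.
Outer input = (K'⊕opad) ∥ inner = 52 65 5c 5c 5c 5c 5c ∥ 4c 16.
Outer hash (tag): even-index sum = 380 mod 256 = 124; odd-index sum = 361 mod 256 = 105 → 7c 69.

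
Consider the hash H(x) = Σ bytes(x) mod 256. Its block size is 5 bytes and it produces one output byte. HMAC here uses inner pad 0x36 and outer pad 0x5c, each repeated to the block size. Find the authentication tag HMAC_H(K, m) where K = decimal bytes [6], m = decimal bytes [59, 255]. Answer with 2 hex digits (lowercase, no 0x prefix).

0c

Key decimal bytes [6] = 06 is 1 byte ≤ B = 5; zero-pad to 5 bytes: K' = 06 00 00 00 00.
K' ⊕ ipad = 30 36 36 36 36.  K' ⊕ opad = 5a 5c 5c 5c 5c.
Inner input = (K'⊕ipad) ∥ m = 30 36 36 36 36 ∥ 3b ff.
Inner hash: sum = 48+54+54+54+54+59+255 = 578; mod 256 = 66 → 42.
Outer input = (K'⊕opad) ∥ inner = 5a 5c 5c 5c 5c ∥ 42.
Outer hash (tag): sum = 90+92+92+92+92+66 = 524; mod 256 = 12 → 0c.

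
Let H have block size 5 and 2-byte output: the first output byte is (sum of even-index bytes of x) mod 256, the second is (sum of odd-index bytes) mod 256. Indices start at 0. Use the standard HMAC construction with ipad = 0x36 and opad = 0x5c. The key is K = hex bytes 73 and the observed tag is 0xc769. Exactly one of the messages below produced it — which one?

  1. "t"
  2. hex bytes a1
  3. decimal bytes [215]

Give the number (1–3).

1

Key hex bytes 73 is 1 byte ≤ B = 5; zero-pad to 5 bytes: K' = 73 00 00 00 00.
K' ⊕ ipad = 45 36 36 36 36; K' ⊕ opad = 2f 5c 5c 5c 5c.
m1: inner = H(45 36 36 36 36 74) = b1 e0; tag = H(2f 5c 5c 5c 5c b1 e0) = c769 ← matches
m2: inner = H(45 36 36 36 36 a1) = b1 0d; tag = H(2f 5c 5c 5c 5c b1 0d) = f469
m3: inner = H(45 36 36 36 36 d7) = b1 43; tag = H(2f 5c 5c 5c 5c b1 43) = 2a69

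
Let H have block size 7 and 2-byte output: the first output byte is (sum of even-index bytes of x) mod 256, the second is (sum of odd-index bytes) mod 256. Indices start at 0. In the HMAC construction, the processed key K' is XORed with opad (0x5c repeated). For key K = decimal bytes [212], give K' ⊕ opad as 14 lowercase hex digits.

Key decimal bytes [212] = d4 is 1 byte ≤ B = 7; zero-pad to 7 bytes: K' = d4 00 00 00 00 00 00.
XOR each byte with 0x5c: d4⊕5c=88, 00⊕5c=5c, 00⊕5c=5c, 00⊕5c=5c, 00⊕5c=5c, 00⊕5c=5c, 00⊕5c=5c.

885c5c5c5c5c5c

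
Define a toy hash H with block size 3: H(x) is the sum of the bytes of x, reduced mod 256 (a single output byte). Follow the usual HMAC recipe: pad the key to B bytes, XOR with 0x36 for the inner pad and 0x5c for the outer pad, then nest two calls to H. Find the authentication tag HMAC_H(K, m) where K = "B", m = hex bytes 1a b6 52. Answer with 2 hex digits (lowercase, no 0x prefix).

Key "B" = 42 is 1 byte ≤ B = 3; zero-pad to 3 bytes: K' = 42 00 00.
K' ⊕ ipad = 74 36 36.  K' ⊕ opad = 1e 5c 5c.
Inner input = (K'⊕ipad) ∥ m = 74 36 36 ∥ 1a b6 52.
Inner hash: sum = 116+54+54+26+182+82 = 514; mod 256 = 2 → 02.
Outer input = (K'⊕opad) ∥ inner = 1e 5c 5c ∥ 02.
Outer hash (tag): sum = 30+92+92+2 = 216 → d8.

d8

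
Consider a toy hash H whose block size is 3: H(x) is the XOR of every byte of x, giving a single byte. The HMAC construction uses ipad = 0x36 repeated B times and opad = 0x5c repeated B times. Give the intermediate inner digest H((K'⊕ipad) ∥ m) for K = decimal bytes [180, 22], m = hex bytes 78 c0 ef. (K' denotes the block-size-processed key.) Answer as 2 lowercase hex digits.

c3

Key decimal bytes [180, 22] = b4 16 is 2 bytes ≤ B = 3; zero-pad to 3 bytes: K' = b4 16 00.
K' ⊕ ipad = 82 20 36.
Inner input = 82 20 36 ∥ 78 c0 ef.
Inner hash: XOR 82⊕20⊕36⊕78⊕c0⊕ef = c3.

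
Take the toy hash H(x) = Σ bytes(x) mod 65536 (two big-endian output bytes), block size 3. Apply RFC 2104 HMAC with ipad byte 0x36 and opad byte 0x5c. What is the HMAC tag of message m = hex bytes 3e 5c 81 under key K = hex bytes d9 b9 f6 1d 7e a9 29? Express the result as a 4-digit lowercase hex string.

01af

Key hex bytes d9 b9 f6 1d 7e a9 29 is 7 bytes > B = 3, so hash it first: H(key) = 03 f5, then zero-pad to 3 bytes: K' = 03 f5 00.
K' ⊕ ipad = 35 c3 36.  K' ⊕ opad = 5f a9 5c.
Inner input = (K'⊕ipad) ∥ m = 35 c3 36 ∥ 3e 5c 81.
Inner hash: sum = 53+195+54+62+92+129 = 585 → 02 49.
Outer input = (K'⊕opad) ∥ inner = 5f a9 5c ∥ 02 49.
Outer hash (tag): sum = 95+169+92+2+73 = 431 → 01 af.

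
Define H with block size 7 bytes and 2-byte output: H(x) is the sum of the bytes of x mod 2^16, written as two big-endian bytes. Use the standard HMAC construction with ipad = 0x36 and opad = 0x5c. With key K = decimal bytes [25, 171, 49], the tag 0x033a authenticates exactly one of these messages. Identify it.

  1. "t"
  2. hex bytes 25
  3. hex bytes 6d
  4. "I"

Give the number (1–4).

1

Key decimal bytes [25, 171, 49] = 19 ab 31 is 3 bytes ≤ B = 7; zero-pad to 7 bytes: K' = 19 ab 31 00 00 00 00.
K' ⊕ ipad = 2f 9d 07 36 36 36 36; K' ⊕ opad = 45 f7 6d 5c 5c 5c 5c.
m1: inner = H(2f 9d 07 36 36 36 36 74) = 02 1f; tag = H(45 f7 6d 5c 5c 5c 5c 02 1f) = 033a ← matches
m2: inner = H(2f 9d 07 36 36 36 36 25) = 01 d0; tag = H(45 f7 6d 5c 5c 5c 5c 01 d0) = 03ea
m3: inner = H(2f 9d 07 36 36 36 36 6d) = 02 18; tag = H(45 f7 6d 5c 5c 5c 5c 02 18) = 0333
m4: inner = H(2f 9d 07 36 36 36 36 49) = 01 f4; tag = H(45 f7 6d 5c 5c 5c 5c 01 f4) = 040e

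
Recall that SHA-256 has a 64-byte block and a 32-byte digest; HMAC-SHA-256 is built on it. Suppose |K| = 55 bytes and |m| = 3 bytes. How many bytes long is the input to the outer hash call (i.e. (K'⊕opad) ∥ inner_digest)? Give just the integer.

Key is 55 ≤ 64 bytes, zero-padded: |K'| = 64.
Outer input = (K'⊕opad) ∥ H(inner) → 64 + 32 = 96 bytes.

96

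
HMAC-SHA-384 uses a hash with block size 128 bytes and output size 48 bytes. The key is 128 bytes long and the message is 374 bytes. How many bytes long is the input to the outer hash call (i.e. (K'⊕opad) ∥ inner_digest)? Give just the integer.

176

Key is 128 ≤ 128 bytes, zero-padded: |K'| = 128.
Outer input = (K'⊕opad) ∥ H(inner) → 128 + 48 = 176 bytes.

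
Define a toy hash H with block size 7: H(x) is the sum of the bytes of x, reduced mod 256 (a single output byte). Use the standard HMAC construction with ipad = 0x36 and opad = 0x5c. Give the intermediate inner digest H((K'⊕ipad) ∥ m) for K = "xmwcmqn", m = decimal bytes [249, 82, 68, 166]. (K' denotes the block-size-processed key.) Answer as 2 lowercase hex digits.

Key "xmwcmqn" = 78 6d 77 63 6d 71 6e is exactly B = 7 bytes: K' = 78 6d 77 63 6d 71 6e.
K' ⊕ ipad = 4e 5b 41 55 5b 47 58.
Inner input = 4e 5b 41 55 5b 47 58 ∥ f9 52 44 a6.
Inner hash: sum = 78+91+65+85+91+71+88+249+82+68+166 = 1134; mod 256 = 110 → 6e.

6e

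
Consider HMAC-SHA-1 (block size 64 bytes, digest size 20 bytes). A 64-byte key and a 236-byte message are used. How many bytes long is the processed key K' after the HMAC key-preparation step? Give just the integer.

Key is 64 ≤ 64 bytes, zero-padded: |K'| = 64.

64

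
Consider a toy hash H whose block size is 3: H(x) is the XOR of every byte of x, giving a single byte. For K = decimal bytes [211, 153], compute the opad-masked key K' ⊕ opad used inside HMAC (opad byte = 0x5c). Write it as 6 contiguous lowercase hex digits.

Key decimal bytes [211, 153] = d3 99 is 2 bytes ≤ B = 3; zero-pad to 3 bytes: K' = d3 99 00.
XOR each byte with 0x5c: d3⊕5c=8f, 99⊕5c=c5, 00⊕5c=5c.

8fc55c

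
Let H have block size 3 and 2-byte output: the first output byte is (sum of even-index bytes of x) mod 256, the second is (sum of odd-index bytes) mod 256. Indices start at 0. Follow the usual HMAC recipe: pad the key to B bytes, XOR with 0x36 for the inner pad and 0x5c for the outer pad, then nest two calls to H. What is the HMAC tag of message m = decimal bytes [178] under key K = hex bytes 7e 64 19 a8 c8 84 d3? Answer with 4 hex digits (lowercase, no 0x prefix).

Key hex bytes 7e 64 19 a8 c8 84 d3 is 7 bytes > B = 3, so hash it first: H(key) = 32 90, then zero-pad to 3 bytes: K' = 32 90 00.
K' ⊕ ipad = 04 a6 36.  K' ⊕ opad = 6e cc 5c.
Inner input = (K'⊕ipad) ∥ m = 04 a6 36 ∥ b2.
Inner hash: even-index sum = 58 mod 256 = 58; odd-index sum = 344 mod 256 = 88 → 3a 58.
Outer input = (K'⊕opad) ∥ inner = 6e cc 5c ∥ 3a 58.
Outer hash (tag): even-index sum = 290 mod 256 = 34; odd-index sum = 262 mod 256 = 6 → 22 06.

2206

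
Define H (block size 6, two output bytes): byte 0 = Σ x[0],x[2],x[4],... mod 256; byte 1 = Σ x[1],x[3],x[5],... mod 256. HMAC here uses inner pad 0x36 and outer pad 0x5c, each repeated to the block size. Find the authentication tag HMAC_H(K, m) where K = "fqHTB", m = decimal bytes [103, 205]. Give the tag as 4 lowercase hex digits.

153d

Key "fqHTB" = 66 71 48 54 42 is 5 bytes ≤ B = 6; zero-pad to 6 bytes: K' = 66 71 48 54 42 00.
K' ⊕ ipad = 50 47 7e 62 74 36.  K' ⊕ opad = 3a 2d 14 08 1e 5c.
Inner input = (K'⊕ipad) ∥ m = 50 47 7e 62 74 36 ∥ 67 cd.
Inner hash: even-index sum = 425 mod 256 = 169; odd-index sum = 428 mod 256 = 172 → a9 ac.
Outer input = (K'⊕opad) ∥ inner = 3a 2d 14 08 1e 5c ∥ a9 ac.
Outer hash (tag): even-index sum = 277 mod 256 = 21; odd-index sum = 317 mod 256 = 61 → 15 3d.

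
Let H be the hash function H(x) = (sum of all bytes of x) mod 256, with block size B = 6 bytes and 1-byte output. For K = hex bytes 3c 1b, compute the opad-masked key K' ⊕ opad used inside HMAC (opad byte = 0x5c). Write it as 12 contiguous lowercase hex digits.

Key hex bytes 3c 1b is 2 bytes ≤ B = 6; zero-pad to 6 bytes: K' = 3c 1b 00 00 00 00.
XOR each byte with 0x5c: 3c⊕5c=60, 1b⊕5c=47, 00⊕5c=5c, 00⊕5c=5c, 00⊕5c=5c, 00⊕5c=5c.

60475c5c5c5c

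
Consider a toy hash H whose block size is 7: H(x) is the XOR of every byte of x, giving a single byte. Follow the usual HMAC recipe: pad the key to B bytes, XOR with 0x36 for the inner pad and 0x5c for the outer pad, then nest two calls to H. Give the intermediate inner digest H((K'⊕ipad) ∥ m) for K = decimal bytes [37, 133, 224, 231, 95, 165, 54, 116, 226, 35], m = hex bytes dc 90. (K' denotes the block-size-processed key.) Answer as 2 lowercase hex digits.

Key decimal bytes [37, 133, 224, 231, 95, 165, 54, 116, 226, 35] = 25 85 e0 e7 5f a5 36 74 e2 23 is 10 bytes > B = 7, so hash it first: H(key) = de, then zero-pad to 7 bytes: K' = de 00 00 00 00 00 00.
K' ⊕ ipad = e8 36 36 36 36 36 36.
Inner input = e8 36 36 36 36 36 36 ∥ dc 90.
Inner hash: XOR e8⊕36⊕36⊕36⊕36⊕36⊕36⊕dc⊕90 = a4.

a4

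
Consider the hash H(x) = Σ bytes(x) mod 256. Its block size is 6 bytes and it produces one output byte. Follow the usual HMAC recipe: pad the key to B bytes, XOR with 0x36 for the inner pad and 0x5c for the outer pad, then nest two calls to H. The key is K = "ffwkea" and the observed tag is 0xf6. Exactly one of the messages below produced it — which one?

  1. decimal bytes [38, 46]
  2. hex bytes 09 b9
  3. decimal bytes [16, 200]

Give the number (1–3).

Key "ffwkea" = 66 66 77 6b 65 61 is exactly B = 6 bytes: K' = 66 66 77 6b 65 61.
K' ⊕ ipad = 50 50 41 5d 53 57; K' ⊕ opad = 3a 3a 2b 37 39 3d.
m1: inner = H(50 50 41 5d 53 57 26 2e) = 3c; tag = H(3a 3a 2b 37 39 3d 3c) = 88
m2: inner = H(50 50 41 5d 53 57 09 b9) = aa; tag = H(3a 3a 2b 37 39 3d aa) = f6 ← matches
m3: inner = H(50 50 41 5d 53 57 10 c8) = c0; tag = H(3a 3a 2b 37 39 3d c0) = 0c

2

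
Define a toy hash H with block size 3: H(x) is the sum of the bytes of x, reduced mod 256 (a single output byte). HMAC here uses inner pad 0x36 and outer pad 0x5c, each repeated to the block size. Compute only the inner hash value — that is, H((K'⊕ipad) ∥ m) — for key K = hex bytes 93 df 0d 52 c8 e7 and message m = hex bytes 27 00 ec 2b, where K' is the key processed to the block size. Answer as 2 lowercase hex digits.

Key hex bytes 93 df 0d 52 c8 e7 is 6 bytes > B = 3, so hash it first: H(key) = 80, then zero-pad to 3 bytes: K' = 80 00 00.
K' ⊕ ipad = b6 36 36.
Inner input = b6 36 36 ∥ 27 00 ec 2b.
Inner hash: sum = 182+54+54+39+0+236+43 = 608; mod 256 = 96 → 60.

60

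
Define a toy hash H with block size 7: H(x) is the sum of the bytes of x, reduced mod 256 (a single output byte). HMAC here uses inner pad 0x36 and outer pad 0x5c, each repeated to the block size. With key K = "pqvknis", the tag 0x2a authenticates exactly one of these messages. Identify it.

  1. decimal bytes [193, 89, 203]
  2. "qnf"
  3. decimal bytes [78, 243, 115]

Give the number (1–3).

Key "pqvknis" = 70 71 76 6b 6e 69 73 is exactly B = 7 bytes: K' = 70 71 76 6b 6e 69 73.
K' ⊕ ipad = 46 47 40 5d 58 5f 45; K' ⊕ opad = 2c 2d 2a 37 32 35 2f.
m1: inner = H(46 47 40 5d 58 5f 45 c1 59 cb) = 0b; tag = H(2c 2d 2a 37 32 35 2f 0b) = 5b
m2: inner = H(46 47 40 5d 58 5f 45 71 6e 66) = 6b; tag = H(2c 2d 2a 37 32 35 2f 6b) = bb
m3: inner = H(46 47 40 5d 58 5f 45 4e f3 73) = da; tag = H(2c 2d 2a 37 32 35 2f da) = 2a ← matches

3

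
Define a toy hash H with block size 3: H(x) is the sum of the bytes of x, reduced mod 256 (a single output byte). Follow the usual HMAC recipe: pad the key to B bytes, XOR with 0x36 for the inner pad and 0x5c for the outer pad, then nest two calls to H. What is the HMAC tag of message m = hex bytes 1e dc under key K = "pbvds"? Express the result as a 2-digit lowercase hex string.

Key "pbvds" = 70 62 76 64 73 is 5 bytes > B = 3, so hash it first: H(key) = 1f, then zero-pad to 3 bytes: K' = 1f 00 00.
K' ⊕ ipad = 29 36 36.  K' ⊕ opad = 43 5c 5c.
Inner input = (K'⊕ipad) ∥ m = 29 36 36 ∥ 1e dc.
Inner hash: sum = 41+54+54+30+220 = 399; mod 256 = 143 → 8f.
Outer input = (K'⊕opad) ∥ inner = 43 5c 5c ∥ 8f.
Outer hash (tag): sum = 67+92+92+143 = 394; mod 256 = 138 → 8a.

8a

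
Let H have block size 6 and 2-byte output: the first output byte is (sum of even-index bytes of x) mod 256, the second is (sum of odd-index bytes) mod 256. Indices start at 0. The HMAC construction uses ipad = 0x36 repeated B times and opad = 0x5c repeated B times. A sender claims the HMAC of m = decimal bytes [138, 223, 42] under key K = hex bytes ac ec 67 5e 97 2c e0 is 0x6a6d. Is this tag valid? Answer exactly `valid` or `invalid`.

Key hex bytes ac ec 67 5e 97 2c e0 is 7 bytes > B = 6, so hash it first: H(key) = 8a 76, then zero-pad to 6 bytes: K' = 8a 76 00 00 00 00.
K' ⊕ ipad = bc 40 36 36 36 36; K' ⊕ opad = d6 2a 5c 5c 5c 5c.
Inner hash: even-index sum = 476 mod 256 = 220; odd-index sum = 395 mod 256 = 139 → dc 8b.
Outer hash (recomputed tag): even-index sum = 618 mod 256 = 106; odd-index sum = 365 mod 256 = 109 → 6a 6d.
Recomputed tag = 6a6d; claimed = 6a6d → match.

valid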